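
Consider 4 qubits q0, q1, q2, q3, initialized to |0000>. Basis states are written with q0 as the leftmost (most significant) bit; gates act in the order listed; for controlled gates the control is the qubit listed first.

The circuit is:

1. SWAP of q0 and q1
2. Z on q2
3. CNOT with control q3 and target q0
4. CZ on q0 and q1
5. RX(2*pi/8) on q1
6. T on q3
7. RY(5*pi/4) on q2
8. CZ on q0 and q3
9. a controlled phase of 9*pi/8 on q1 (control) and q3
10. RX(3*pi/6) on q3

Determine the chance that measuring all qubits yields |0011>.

Outcome |0011> occurs with probability sqrt(2)/8 + 3/16.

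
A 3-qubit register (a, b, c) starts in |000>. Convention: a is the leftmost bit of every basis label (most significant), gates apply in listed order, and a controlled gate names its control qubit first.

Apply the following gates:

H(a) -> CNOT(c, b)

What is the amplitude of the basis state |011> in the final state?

The amplitude on |011> is 0.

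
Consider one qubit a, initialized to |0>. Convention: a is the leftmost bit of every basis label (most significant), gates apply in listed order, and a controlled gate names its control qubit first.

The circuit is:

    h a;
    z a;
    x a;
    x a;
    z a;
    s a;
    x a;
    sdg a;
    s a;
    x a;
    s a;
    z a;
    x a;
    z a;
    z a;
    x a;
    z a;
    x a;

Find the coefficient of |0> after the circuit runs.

The amplitude on |0> is -sqrt(2)/2.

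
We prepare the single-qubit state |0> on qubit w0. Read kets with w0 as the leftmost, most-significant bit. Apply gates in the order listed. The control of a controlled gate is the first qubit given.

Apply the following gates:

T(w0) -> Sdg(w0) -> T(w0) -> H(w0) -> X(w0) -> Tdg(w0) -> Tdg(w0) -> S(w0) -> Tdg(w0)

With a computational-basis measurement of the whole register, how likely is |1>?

The probability of measuring |1> is 1/2.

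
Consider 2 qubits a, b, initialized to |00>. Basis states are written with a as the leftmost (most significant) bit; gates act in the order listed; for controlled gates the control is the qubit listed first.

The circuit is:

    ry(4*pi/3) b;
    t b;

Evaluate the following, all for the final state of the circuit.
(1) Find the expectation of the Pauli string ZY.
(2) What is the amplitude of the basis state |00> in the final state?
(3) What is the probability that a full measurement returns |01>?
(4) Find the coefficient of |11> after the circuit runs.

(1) The observable ZY averages to -sqrt(6)/4.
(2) The amplitude on |00> is -1/2.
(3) The probability of measuring |01> is 3/4.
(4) The amplitude on |11> is 0.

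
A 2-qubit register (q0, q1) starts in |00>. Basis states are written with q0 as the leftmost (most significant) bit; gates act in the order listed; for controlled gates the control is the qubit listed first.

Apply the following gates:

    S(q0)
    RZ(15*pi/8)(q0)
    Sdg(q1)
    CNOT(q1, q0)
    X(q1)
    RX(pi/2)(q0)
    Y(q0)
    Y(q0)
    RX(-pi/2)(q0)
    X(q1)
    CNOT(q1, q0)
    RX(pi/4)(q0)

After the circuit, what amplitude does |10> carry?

The final state's coefficient on |10> equals sqrt(2 - sqrt(2))*exp(9*I*pi/16)/2. Key observation: gates 4-11 undo each other exactly, leaving only the rest of the circuit to track.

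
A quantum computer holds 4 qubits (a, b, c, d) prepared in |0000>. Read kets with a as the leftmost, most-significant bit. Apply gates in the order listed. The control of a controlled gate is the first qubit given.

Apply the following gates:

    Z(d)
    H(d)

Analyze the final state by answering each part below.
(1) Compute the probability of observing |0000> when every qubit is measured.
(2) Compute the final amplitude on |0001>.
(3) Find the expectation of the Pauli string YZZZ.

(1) A full measurement returns |0000> with probability 1/2.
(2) The amplitude on |0001> is sqrt(2)/2.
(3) The observable YZZZ averages to 0.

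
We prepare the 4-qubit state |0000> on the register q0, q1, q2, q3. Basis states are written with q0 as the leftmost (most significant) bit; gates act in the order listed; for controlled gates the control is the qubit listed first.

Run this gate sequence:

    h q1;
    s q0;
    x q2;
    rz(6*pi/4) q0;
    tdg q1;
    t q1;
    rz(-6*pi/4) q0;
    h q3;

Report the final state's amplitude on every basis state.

The resulting statevector has amplitude 1/2 on |0010>, 1/2 on |0011>, 1/2 on |0110>, 1/2 on |0111>, and 0 on every other basis state. Key observation: the block from step 4 through step 7 cancels to the identity and can be dropped.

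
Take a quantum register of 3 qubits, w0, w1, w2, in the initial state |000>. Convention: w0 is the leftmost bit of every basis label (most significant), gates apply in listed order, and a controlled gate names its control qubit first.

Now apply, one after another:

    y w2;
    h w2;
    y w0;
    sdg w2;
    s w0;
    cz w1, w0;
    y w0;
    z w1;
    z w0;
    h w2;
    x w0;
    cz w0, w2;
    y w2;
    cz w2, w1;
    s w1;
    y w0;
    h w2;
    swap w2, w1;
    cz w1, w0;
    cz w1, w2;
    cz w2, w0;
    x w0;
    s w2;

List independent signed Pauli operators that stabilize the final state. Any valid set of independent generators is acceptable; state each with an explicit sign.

The final state is stabilized by the group generated by -IYI, -ZII, +IIZ; other independent generating sets are equally valid.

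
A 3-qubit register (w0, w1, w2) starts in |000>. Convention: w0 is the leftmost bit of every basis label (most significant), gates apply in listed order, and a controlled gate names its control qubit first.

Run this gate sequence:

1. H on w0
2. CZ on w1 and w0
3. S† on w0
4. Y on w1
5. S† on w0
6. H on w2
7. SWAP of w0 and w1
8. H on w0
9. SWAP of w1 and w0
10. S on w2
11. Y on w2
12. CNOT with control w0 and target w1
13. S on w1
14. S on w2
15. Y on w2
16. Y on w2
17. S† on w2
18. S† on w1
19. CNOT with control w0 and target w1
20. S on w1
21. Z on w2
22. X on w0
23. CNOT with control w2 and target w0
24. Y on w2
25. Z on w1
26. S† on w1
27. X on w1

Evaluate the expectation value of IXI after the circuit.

The observable IXI averages to 1. Key observation: steps 12-19 multiply out to the identity, so the circuit reduces to the remaining gates.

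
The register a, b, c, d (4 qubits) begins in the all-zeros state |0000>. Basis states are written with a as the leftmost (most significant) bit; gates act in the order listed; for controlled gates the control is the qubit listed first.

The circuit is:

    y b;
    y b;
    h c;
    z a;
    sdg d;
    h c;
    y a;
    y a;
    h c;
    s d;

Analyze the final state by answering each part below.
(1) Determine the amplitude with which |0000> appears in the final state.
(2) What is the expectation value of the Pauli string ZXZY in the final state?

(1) The amplitude on |0000> is sqrt(2)/2. Key observation: steps 5-10 multiply out to the identity, so the circuit reduces to the remaining gates.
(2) The observable ZXZY averages to 0.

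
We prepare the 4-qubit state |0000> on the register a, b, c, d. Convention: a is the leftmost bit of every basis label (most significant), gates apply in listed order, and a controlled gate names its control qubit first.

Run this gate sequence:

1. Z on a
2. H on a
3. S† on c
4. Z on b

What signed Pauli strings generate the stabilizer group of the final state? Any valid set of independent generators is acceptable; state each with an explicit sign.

One valid set of independent stabilizer generators is +XIII, +IZII, +IIZI, +IIIZ (any independent generating set of the same group is equally correct).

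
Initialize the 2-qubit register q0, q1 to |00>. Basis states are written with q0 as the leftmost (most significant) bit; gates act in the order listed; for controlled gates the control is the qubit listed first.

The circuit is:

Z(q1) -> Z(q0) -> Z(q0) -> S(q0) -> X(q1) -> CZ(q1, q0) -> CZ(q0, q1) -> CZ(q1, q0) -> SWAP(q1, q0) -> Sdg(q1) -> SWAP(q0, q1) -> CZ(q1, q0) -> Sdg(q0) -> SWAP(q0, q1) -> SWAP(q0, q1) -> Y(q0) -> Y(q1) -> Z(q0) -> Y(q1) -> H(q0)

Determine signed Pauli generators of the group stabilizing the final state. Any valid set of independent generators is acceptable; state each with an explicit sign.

The stabilizer group can be generated by -XI, -IZ, among other valid generating sets.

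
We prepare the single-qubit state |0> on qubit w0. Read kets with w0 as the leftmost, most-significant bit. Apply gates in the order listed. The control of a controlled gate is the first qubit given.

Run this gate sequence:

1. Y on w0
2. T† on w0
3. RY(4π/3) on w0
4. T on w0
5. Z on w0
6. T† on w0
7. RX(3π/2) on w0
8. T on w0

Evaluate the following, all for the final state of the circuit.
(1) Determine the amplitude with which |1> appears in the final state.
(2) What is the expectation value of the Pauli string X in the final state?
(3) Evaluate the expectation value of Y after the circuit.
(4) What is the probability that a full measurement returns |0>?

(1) The amplitude on |1> is -sqrt(6)/4 - sqrt(2)*I/4.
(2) In the final state, X has expectation -sqrt(6)/4 - sqrt(2)/4.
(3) The observable Y averages to -sqrt(6)/4 + sqrt(2)/4.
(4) Outcome |0> occurs with probability 1/2.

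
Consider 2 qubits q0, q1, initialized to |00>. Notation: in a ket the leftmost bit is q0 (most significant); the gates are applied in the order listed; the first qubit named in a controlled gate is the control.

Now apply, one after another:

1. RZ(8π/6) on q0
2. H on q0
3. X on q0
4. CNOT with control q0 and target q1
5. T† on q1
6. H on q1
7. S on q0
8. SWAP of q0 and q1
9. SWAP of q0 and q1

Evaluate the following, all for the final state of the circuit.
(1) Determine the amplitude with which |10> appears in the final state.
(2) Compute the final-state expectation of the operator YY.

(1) |10> carries amplitude -exp(7*I*pi/12)/2 in the final state. Key observation: steps 8-9 multiply out to the identity, so the circuit reduces to the remaining gates.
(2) The expectation value of YY is sqrt(2)/2.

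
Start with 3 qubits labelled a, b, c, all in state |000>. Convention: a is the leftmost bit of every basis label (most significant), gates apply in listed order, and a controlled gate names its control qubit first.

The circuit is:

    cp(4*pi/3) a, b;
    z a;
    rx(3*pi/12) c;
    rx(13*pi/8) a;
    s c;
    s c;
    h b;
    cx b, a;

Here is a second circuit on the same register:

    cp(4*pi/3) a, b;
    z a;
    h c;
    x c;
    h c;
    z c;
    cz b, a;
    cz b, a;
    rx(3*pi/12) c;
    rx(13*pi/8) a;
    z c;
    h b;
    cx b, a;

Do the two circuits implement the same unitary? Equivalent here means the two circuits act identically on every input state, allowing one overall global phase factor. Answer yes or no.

Yes, they are equivalent — the unitaries differ by at most a global phase.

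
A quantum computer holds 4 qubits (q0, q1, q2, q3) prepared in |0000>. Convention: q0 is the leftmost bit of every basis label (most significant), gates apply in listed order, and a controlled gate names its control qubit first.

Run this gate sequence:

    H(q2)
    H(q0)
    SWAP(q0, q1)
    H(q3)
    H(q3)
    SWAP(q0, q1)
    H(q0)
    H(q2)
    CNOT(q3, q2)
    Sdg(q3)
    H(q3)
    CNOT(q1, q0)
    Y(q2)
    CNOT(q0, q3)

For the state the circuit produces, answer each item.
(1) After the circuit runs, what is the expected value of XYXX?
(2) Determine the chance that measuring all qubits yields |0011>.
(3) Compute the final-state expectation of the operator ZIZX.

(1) The observable XYXX averages to 0. Key observation: steps 1-8 multiply out to the identity, so the circuit reduces to the remaining gates.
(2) A full measurement returns |0011> with probability 1/2.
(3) The expectation value of ZIZX is -1.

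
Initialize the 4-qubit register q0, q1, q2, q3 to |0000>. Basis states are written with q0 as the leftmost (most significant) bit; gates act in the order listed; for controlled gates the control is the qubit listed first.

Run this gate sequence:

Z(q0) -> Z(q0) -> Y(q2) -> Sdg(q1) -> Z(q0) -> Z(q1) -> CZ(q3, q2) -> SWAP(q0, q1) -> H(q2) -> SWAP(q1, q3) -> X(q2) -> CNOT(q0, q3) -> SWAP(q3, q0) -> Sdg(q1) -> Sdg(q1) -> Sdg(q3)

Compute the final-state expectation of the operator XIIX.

In the final state, XIIX has expectation 0.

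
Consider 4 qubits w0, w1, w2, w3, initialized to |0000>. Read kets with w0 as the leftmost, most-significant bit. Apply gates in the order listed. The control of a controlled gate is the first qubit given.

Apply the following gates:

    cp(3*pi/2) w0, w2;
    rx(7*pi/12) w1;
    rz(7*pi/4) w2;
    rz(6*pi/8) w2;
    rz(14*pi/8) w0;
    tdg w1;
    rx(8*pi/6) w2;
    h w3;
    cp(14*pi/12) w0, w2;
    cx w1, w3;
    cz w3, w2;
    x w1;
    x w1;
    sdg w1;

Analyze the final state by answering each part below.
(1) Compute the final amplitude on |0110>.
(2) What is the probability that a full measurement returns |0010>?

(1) The final state's coefficient on |0110> equals (3*sqrt(4 - 2*sqrt(2))/16 + sqrt(6*sqrt(2) + 12)/16)*exp(I*pi/8).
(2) Outcome |0010> occurs with probability -3*sqrt(6)/64 + 3*sqrt(2)/64 + 3/16.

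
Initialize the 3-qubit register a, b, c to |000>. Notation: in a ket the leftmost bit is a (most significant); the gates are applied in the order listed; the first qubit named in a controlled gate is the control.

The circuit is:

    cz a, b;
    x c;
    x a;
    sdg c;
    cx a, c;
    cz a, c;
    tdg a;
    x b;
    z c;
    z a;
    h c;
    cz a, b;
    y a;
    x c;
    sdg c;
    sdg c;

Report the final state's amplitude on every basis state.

The final amplitudes are sqrt(2)*exp(3*I*pi/4)/2 on |010>, -sqrt(2)*exp(3*I*pi/4)/2 on |011>, and 0 on every other basis state.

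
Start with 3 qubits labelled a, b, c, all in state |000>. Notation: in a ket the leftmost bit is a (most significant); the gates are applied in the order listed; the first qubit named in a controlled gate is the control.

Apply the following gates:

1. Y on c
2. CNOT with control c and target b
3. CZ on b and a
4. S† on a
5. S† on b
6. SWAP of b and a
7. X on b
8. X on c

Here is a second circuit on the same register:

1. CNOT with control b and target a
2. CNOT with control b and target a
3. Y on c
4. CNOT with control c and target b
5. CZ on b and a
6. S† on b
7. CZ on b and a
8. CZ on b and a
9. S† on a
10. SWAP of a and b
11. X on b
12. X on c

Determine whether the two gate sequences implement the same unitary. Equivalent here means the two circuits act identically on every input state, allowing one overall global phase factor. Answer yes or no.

Yes — the two circuits implement the same unitary up to a global phase.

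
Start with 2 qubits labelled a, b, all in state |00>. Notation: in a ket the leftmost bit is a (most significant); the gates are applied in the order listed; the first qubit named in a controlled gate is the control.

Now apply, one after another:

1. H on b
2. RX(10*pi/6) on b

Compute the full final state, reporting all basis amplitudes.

After the circuit, the state carries amplitude -sqrt(6)/4 - sqrt(2)*I/4 on |00>, -sqrt(6)/4 - sqrt(2)*I/4 on |01>, 0 on |10>, 0 on |11>.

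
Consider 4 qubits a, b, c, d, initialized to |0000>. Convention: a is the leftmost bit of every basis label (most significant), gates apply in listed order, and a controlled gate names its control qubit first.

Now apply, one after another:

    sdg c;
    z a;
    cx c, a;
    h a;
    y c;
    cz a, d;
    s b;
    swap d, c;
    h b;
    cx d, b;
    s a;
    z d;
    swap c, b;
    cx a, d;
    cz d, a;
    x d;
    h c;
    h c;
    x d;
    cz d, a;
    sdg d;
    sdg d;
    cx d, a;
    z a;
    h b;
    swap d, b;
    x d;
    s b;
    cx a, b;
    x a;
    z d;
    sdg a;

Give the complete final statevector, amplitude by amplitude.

The final amplitudes are sqrt(2)/4 on |0000>, -sqrt(2)/4 on |0001>, sqrt(2)/4 on |0010>, -sqrt(2)/4 on |0011>, -sqrt(2)/4 on |0100>, sqrt(2)/4 on |0101>, -sqrt(2)/4 on |0110>, sqrt(2)/4 on |0111>, 0 on |1000>, 0 on |1001>, 0 on |1010>, 0 on |1011>, 0 on |1100>, 0 on |1101>, 0 on |1110>, 0 on |1111>. Key observation: gates 15-20 undo each other exactly, leaving only the rest of the circuit to track.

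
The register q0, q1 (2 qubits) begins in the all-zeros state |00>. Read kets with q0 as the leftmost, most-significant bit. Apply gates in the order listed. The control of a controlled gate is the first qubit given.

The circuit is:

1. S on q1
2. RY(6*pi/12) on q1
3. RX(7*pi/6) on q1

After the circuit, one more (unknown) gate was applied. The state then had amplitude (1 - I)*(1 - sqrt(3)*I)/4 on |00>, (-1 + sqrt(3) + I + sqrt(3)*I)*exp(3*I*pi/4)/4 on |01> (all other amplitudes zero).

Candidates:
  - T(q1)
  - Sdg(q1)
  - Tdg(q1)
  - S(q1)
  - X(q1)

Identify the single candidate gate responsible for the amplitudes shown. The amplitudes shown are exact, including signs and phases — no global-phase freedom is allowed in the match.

The unique candidate consistent with the amplitudes is Tdg(q1).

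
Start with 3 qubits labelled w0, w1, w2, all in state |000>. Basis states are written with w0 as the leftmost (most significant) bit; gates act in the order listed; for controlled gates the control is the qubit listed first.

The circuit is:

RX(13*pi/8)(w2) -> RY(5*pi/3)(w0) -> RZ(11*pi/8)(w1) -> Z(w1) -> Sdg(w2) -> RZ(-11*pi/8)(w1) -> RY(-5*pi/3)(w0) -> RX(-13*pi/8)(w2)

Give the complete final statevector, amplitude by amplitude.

The resulting statevector has amplitude sqrt(2 - sqrt(2))/4 + 1/2 - I/2 + I*sqrt(2 - sqrt(2))/4 on |000>, (1 - I)*sqrt(sqrt(2) + 2)/4 on |001>, and 0 on every other basis state.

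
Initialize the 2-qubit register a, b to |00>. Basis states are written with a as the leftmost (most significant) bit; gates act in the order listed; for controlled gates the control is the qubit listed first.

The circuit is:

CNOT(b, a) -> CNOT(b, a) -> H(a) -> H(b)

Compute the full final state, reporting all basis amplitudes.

The resulting statevector has amplitude 1/2 on |00>, 1/2 on |01>, 1/2 on |10>, 1/2 on |11>. Key observation: the block from step 1 through step 2 cancels to the identity and can be dropped.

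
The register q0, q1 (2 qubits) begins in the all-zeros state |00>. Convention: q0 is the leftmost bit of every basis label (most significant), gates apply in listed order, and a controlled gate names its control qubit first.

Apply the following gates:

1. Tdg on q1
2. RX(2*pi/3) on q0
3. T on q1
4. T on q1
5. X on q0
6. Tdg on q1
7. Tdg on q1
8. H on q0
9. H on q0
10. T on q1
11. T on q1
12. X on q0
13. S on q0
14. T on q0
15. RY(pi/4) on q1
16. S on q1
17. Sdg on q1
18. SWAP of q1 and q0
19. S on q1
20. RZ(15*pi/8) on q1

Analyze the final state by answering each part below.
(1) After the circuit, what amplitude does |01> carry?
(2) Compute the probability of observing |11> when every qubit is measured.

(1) The final state's coefficient on |01> equals -sqrt(3*sqrt(2) + 6)*exp(11*I*pi/16)/4.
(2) Outcome |11> occurs with probability 3/8 - 3*sqrt(2)/16.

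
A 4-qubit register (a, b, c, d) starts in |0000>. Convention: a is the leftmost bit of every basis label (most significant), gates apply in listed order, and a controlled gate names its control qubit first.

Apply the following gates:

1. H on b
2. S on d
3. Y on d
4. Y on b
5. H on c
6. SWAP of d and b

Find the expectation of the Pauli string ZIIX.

The observable ZIIX averages to -1.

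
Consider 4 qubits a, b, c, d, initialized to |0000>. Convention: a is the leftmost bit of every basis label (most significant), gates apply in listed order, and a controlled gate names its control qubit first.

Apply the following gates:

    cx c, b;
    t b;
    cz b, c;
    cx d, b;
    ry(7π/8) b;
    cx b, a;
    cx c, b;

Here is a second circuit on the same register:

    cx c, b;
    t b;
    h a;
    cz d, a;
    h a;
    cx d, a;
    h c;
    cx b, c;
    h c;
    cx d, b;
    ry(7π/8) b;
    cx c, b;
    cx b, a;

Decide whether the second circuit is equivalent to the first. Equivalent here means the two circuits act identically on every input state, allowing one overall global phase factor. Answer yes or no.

No, they are not equivalent — no single phase factor reconciles the two unitaries.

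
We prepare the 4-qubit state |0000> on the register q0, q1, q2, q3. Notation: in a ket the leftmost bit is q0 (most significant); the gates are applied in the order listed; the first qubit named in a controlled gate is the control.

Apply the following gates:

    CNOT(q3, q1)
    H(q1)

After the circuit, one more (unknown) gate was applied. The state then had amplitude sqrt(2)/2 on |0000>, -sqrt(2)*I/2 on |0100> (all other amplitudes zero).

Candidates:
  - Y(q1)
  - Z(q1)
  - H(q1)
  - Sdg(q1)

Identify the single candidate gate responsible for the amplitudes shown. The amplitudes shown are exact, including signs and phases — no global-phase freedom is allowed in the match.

The unique candidate consistent with the amplitudes is Sdg(q1).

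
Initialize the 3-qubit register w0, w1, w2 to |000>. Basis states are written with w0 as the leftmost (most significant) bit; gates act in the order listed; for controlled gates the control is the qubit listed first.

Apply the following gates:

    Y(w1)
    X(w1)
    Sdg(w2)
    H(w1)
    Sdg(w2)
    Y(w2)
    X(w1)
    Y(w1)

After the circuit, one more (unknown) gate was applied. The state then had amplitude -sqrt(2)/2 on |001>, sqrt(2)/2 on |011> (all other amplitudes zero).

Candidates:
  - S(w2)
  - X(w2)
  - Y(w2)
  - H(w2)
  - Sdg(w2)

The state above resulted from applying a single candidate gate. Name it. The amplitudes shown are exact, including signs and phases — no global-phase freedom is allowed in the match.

It was S(w2) that produced the state shown.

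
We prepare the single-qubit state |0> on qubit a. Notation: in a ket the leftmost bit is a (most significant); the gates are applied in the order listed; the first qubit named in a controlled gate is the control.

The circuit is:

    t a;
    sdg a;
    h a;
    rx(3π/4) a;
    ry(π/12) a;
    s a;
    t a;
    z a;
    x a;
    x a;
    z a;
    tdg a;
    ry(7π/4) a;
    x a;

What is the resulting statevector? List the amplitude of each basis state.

The resulting statevector has amplitude -sqrt(3*sqrt(2) + 6)/8 - sqrt(2*sqrt(2) + 4)/8 - sqrt(2 - sqrt(2))/8 + sqrt(12 - 6*sqrt(2))/8 - I*sqrt(2*sqrt(2) + 4)/8 - I*sqrt(12 - 6*sqrt(2))/8 - I*sqrt(6 - 3*sqrt(2))/8 + I*sqrt(sqrt(2) + 2)/8 on |0>, -sqrt(2*sqrt(2) + 4)/8 - sqrt(12 - 6*sqrt(2))/8 - sqrt(6 - 3*sqrt(2))/8 + sqrt(sqrt(2) + 2)/8 - I*sqrt(2*sqrt(2) + 4)/8 + I*sqrt(2 - sqrt(2))/8 + I*sqrt(12 - 6*sqrt(2))/8 + I*sqrt(3*sqrt(2) + 6)/8 on |1>. Key observation: steps 7-12 multiply out to the identity, so the circuit reduces to the remaining gates.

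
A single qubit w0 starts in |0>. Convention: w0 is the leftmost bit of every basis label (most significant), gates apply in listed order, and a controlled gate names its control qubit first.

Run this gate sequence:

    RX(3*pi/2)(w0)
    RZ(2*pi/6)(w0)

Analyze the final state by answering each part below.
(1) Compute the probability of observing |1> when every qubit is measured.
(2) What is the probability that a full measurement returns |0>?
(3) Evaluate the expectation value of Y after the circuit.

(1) The probability of measuring |1> is 1/2.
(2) The probability of measuring |0> is 1/2.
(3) The expectation value of Y is 1/2.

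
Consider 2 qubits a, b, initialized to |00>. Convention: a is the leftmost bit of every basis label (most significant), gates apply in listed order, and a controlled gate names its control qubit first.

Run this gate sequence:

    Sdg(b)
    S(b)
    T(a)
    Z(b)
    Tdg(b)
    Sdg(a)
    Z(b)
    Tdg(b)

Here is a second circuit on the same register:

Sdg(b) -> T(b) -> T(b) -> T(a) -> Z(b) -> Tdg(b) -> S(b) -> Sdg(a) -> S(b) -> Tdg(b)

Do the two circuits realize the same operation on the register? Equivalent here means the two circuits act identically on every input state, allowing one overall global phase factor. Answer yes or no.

Yes: on every input state the two circuits agree up to one overall phase factor.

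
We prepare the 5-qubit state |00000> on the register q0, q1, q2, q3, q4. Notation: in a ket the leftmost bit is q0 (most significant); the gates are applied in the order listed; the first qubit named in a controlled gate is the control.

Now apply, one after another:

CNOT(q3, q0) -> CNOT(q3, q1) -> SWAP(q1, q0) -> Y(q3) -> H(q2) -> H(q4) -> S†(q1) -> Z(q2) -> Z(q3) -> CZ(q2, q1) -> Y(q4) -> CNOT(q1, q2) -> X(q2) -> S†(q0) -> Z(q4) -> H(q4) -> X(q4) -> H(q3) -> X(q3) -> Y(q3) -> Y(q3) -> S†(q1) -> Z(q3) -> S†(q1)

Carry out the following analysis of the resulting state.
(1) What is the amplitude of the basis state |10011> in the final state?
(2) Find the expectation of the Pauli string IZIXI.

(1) |10011> carries amplitude 0 in the final state.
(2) The observable IZIXI averages to 1.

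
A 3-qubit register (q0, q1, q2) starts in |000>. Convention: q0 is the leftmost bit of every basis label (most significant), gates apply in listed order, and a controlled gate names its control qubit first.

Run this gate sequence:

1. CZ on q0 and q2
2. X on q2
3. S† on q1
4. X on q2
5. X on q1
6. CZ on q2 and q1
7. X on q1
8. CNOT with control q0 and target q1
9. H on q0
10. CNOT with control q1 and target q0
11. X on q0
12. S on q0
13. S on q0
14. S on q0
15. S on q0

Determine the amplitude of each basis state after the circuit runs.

The resulting statevector has amplitude sqrt(2)/2 on |000>, sqrt(2)/2 on |100>, and 0 on every other basis state. Key observation: gates 12-15 undo each other exactly, leaving only the rest of the circuit to track.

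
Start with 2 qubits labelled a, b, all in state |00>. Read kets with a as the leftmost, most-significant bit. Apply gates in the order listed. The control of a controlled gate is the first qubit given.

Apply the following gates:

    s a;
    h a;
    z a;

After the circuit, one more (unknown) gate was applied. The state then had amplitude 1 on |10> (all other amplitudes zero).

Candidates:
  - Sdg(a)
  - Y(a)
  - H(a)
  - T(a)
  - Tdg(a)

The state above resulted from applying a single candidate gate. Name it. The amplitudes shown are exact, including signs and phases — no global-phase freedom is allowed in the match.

It was H(a) that produced the state shown.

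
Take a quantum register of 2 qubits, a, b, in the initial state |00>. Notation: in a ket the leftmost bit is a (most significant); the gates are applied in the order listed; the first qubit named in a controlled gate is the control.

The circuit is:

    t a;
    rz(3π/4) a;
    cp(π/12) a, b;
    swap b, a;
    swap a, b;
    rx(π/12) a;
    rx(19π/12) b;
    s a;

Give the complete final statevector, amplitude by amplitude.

The resulting statevector has amplitude (sqrt(2) + sqrt(3))*exp(5*I*pi/8)/4 on |00>, (-sqrt(2) - 1)*exp(I*pi/8)/4 on |01>, (-1 + sqrt(2))*exp(5*I*pi/8)/4 on |10>, (-sqrt(3) + sqrt(2))*exp(I*pi/8)/4 on |11>.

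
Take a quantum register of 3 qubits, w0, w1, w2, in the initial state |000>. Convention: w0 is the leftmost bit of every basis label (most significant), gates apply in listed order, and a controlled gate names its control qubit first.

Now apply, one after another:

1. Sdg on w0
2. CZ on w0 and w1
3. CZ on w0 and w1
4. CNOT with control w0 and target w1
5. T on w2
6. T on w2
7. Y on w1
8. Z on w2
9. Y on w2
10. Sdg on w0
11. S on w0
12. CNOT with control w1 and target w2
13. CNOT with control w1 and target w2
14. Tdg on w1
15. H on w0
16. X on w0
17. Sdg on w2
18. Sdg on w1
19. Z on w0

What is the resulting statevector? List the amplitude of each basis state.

After the circuit, the state carries amplitude -sqrt(2)*exp(3*I*pi/4)/2 on |011>, sqrt(2)*exp(3*I*pi/4)/2 on |111>, and 0 on every other basis state. Key observation: the block from step 12 through step 13 cancels to the identity and can be dropped.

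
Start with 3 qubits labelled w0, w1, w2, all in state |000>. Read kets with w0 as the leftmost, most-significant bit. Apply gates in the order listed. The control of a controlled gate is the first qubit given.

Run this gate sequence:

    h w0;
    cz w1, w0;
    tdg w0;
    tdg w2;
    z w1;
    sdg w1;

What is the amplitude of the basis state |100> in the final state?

The final state's coefficient on |100> equals -sqrt(2)*exp(3*I*pi/4)/2.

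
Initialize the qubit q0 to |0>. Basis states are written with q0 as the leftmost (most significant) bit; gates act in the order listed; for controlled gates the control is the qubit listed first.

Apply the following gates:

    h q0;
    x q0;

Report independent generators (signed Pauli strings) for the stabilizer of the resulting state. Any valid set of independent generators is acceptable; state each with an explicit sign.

The final state is stabilized by the group generated by +X; other independent generating sets are equally valid.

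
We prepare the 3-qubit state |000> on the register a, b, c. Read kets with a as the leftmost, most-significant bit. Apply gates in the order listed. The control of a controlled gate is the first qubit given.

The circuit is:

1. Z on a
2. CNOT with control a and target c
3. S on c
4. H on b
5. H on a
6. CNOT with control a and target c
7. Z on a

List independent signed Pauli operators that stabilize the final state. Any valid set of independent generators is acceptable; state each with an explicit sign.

The stabilizer group can be generated by -XIX, +IXI, +ZIZ, among other valid generating sets.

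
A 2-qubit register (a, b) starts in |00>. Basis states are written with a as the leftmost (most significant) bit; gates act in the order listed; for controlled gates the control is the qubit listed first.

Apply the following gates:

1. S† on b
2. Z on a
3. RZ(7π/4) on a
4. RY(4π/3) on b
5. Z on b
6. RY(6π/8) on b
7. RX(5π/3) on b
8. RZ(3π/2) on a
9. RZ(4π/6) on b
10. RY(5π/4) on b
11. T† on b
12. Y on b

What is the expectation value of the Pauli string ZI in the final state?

The observable ZI averages to 1.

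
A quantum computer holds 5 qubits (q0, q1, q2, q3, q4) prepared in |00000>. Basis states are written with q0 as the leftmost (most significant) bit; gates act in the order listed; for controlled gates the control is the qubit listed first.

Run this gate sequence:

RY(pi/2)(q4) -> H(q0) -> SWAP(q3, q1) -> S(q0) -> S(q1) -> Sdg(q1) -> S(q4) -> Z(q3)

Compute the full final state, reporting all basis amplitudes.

The final amplitudes are 1/2 on |00000>, I/2 on |00001>, I/2 on |10000>, -1/2 on |10001>, and 0 on every other basis state. Key observation: steps 5-6 multiply out to the identity, so the circuit reduces to the remaining gates.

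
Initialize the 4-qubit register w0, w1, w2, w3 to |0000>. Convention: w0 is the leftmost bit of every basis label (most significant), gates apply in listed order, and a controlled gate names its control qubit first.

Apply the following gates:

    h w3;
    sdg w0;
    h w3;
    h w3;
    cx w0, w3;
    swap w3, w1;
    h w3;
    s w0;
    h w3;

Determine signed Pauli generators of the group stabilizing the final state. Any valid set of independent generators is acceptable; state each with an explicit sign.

One valid set of independent stabilizer generators is +IXII, +ZIII, +IIZI, +IIIZ (any independent generating set of the same group is equally correct).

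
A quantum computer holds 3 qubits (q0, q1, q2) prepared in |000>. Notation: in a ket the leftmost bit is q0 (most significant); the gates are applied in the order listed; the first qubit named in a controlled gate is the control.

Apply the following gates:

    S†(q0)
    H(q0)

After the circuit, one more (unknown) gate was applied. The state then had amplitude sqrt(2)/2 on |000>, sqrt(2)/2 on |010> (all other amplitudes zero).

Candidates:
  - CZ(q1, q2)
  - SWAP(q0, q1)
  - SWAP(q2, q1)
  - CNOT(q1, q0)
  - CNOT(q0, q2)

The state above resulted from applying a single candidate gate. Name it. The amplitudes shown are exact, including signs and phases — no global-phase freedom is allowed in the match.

The unique candidate consistent with the amplitudes is SWAP(q0, q1).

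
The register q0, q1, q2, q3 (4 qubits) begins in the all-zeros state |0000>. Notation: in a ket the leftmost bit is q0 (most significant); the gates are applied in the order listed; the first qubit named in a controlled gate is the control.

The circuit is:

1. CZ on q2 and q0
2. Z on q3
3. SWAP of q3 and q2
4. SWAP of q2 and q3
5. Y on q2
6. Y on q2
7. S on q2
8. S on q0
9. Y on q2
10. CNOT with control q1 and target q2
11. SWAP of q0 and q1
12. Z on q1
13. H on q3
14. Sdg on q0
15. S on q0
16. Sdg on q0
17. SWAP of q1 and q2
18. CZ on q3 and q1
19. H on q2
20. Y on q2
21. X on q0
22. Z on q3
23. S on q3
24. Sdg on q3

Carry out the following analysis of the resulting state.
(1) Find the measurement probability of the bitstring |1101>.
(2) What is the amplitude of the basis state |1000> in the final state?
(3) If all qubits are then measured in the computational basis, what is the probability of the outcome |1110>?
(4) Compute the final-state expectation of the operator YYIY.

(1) The probability of measuring |1101> is 1/4.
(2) The amplitude on |1000> is 0.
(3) A full measurement returns |1110> with probability 1/4.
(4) In the final state, YYIY has expectation 0.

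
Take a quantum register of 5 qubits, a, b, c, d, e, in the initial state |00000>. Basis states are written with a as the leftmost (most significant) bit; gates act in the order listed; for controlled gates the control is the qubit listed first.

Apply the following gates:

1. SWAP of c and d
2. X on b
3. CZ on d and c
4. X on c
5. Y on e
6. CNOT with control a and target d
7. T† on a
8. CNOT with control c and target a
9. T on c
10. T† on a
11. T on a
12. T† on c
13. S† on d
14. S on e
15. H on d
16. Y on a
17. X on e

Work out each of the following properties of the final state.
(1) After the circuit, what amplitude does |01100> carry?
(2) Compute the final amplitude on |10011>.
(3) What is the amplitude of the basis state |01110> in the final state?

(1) |01100> carries amplitude sqrt(2)*I/2 in the final state. Key observation: steps 9-12 multiply out to the identity, so the circuit reduces to the remaining gates.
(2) The amplitude on |10011> is 0.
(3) The amplitude on |01110> is sqrt(2)*I/2.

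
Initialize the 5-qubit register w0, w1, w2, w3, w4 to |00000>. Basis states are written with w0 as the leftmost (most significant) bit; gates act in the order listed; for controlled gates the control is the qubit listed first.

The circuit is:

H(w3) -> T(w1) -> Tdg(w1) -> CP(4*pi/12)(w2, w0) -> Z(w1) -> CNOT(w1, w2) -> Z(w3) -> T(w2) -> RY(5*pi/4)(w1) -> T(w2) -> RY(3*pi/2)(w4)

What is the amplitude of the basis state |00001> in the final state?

The final state's coefficient on |00001> equals -sqrt(2 - sqrt(2))/4.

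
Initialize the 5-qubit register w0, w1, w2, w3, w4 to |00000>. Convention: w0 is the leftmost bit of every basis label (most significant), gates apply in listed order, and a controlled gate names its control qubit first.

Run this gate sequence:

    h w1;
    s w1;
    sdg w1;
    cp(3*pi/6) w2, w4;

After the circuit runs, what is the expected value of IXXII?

The expectation value of IXXII is 0. Key observation: gates 2-3 undo each other exactly, leaving only the rest of the circuit to track.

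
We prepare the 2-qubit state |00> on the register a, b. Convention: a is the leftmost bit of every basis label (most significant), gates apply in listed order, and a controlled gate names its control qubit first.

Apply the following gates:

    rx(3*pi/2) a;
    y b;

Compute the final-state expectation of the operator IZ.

The observable IZ averages to -1.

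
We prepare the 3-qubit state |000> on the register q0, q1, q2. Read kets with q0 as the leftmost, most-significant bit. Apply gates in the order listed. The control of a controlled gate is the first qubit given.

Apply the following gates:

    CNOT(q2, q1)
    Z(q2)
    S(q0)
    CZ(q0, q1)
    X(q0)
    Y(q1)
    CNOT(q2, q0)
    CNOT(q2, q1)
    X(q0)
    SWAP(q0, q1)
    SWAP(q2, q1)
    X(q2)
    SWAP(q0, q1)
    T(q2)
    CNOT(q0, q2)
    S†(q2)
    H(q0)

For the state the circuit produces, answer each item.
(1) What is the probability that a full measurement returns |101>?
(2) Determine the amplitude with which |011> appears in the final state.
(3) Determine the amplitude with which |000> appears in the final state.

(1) A full measurement returns |101> with probability 0.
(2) The final state's coefficient on |011> equals sqrt(2)*exp(I*pi/4)/2.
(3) The final state's coefficient on |000> equals 0.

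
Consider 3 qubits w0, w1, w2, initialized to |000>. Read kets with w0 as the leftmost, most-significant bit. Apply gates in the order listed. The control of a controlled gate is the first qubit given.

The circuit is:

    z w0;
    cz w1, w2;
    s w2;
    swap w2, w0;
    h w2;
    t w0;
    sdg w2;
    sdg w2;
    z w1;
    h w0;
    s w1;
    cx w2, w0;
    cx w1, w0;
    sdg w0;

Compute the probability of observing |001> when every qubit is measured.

Outcome |001> occurs with probability 1/4.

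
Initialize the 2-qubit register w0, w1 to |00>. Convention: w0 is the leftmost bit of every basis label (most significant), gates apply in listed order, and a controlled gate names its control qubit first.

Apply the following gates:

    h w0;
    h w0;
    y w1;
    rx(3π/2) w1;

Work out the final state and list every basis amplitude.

The final amplitudes are sqrt(2)/2 on |00>, -sqrt(2)*I/2 on |01>, 0 on |10>, 0 on |11>. Key observation: steps 1-2 multiply out to the identity, so the circuit reduces to the remaining gates.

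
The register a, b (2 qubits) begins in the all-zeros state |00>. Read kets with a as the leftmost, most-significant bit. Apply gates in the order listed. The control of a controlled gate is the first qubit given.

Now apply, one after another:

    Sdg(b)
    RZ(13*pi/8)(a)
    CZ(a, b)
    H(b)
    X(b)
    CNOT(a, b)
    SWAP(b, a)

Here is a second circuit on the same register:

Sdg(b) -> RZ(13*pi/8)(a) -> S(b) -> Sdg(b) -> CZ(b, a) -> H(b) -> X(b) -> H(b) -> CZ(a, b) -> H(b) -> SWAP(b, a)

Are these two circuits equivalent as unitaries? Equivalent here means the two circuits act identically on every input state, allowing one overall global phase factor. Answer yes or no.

Yes: on every input state the two circuits agree up to one overall phase factor.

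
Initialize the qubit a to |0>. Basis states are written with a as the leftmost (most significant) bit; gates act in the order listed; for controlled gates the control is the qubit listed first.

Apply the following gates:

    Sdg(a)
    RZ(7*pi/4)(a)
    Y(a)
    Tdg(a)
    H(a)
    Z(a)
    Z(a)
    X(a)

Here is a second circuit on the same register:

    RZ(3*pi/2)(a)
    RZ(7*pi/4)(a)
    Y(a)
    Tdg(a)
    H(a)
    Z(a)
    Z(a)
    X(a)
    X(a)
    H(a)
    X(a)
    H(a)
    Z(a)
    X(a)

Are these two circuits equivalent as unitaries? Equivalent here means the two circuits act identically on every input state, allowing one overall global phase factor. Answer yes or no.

Yes — the two circuits implement the same unitary up to a global phase.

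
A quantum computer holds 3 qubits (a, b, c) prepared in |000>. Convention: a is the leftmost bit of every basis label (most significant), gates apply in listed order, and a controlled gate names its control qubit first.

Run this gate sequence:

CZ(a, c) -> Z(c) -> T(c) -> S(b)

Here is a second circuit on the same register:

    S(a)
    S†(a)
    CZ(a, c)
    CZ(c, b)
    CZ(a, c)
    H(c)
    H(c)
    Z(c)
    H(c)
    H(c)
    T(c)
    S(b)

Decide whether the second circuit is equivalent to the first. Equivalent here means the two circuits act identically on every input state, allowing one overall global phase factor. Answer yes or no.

No, they are not equivalent — no single phase factor reconciles the two unitaries.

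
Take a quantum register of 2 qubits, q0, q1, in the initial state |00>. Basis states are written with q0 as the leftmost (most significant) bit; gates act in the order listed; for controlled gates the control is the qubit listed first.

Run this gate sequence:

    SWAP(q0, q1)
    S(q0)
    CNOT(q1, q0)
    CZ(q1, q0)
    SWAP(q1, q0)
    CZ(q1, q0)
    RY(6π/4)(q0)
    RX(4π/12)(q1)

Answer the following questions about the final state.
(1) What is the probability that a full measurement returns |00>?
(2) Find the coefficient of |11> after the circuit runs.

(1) A full measurement returns |00> with probability 3/8.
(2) |11> carries amplitude -sqrt(2)*I/4 in the final state.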